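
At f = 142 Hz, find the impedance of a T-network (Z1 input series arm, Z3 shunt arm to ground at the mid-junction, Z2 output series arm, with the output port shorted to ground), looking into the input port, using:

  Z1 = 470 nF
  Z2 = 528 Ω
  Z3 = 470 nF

Step 1 — Angular frequency: ω = 2π·f = 2π·142 = 892.2 rad/s.
Step 2 — Component impedances:
  Z1: Z = 1/(jωC) = -j/(ω·C) = 0 - j2385 Ω
  Z2: Z = R = 528 Ω
  Z3: Z = 1/(jωC) = -j/(ω·C) = 0 - j2385 Ω
Step 3 — With the output port shorted to ground, the output series arm Z2 runs from the junction to ground; the shunt arm Z3 also runs from the junction to ground. They appear in parallel: Z3 || Z2 = 503.3 - j111.4 Ω.
Step 4 — Series with input arm Z1: Z_in = Z1 + (Z3 || Z2) = 503.3 - j2496 Ω = 2546∠-78.6° Ω.

Z = 503.3 - j2496 Ω = 2546∠-78.6° Ω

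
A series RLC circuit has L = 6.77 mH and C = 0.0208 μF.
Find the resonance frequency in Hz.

Step 1 — Resonance condition Im(Z)=0 gives ω₀ = 1/√(LC).
Step 2 — ω₀ = 1/√(0.00677·2.08e-08) = 8.427e+04 rad/s.
Step 3 — f₀ = ω₀/(2π) = 1.341e+04 Hz.

f₀ = 1.341e+04 Hz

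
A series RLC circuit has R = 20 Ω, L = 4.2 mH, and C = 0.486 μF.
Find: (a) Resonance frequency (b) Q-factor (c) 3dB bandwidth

Step 1 — Resonance condition Im(Z)=0 gives ω₀ = 1/√(LC).
Step 2 — ω₀ = 1/√(0.0042·4.86e-07) = 2.213e+04 rad/s.
Step 3 — f₀ = ω₀/(2π) = 3523 Hz.
Step 4 — Series Q: Q = ω₀L/R = 2.213e+04·0.0042/20 = 4.648.
Step 5 — 3dB bandwidth: Δω = ω₀/Q = 4762 rad/s; BW = Δω/(2π) = 757.9 Hz.

(a) f₀ = 3523 Hz  (b) Q = 4.648  (c) BW = 757.9 Hz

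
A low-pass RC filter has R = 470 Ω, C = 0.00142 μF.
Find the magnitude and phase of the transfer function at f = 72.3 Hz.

Step 1 — Angular frequency: ω = 2π·72.3 = 454.3 rad/s.
Step 2 — Transfer function: H(jω) = 1/(1 + jωRC).
Step 3 — Denominator: 1 + jωRC = 1 + j·454.3·470·1.42e-09 = 1 + j0.0003032.
Step 4 — H = 1 - j0.0003032.
Step 5 — Magnitude: |H| = 1 (-0.0 dB); phase: φ = -0.0°.

|H| = 1 (-0.0 dB), φ = -0.0°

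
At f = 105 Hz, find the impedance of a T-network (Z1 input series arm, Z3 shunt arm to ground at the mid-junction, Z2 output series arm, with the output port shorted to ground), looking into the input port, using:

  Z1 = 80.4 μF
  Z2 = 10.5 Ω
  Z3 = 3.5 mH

Step 1 — Angular frequency: ω = 2π·f = 2π·105 = 659.7 rad/s.
Step 2 — Component impedances:
  Z1: Z = 1/(jωC) = -j/(ω·C) = 0 - j18.85 Ω
  Z2: Z = R = 10.5 Ω
  Z3: Z = jωL = j·659.7·0.0035 = 0 + j2.309 Ω
Step 3 — With the output port shorted to ground, the output series arm Z2 runs from the junction to ground; the shunt arm Z3 also runs from the junction to ground. They appear in parallel: Z3 || Z2 = 0.4844 + j2.203 Ω.
Step 4 — Series with input arm Z1: Z_in = Z1 + (Z3 || Z2) = 0.4844 - j16.65 Ω = 16.66∠-88.3° Ω.

Z = 0.4844 - j16.65 Ω = 16.66∠-88.3° Ω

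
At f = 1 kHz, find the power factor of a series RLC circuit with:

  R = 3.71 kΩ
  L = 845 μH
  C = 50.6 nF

Step 1 — Angular frequency: ω = 2π·f = 2π·1000 = 6283 rad/s.
Step 2 — Component impedances:
  R: Z = R = 3710 Ω
  L: Z = jωL = j·6283·0.000845 = 0 + j5.309 Ω
  C: Z = 1/(jωC) = -j/(ω·C) = 0 - j3145 Ω
Step 3 — Series combination: Z_total = R + L + C = 3710 - j3140 Ω = 4860∠-40.2° Ω.
Step 4 — Power factor: PF = cos(φ) = Re(Z)/|Z| = 3710/4860.5 = 0.7633.
Step 5 — Type: Im(Z) = -3140 ⇒ leading (phase φ = -40.2°).

PF = 0.7633 (leading, φ = -40.2°)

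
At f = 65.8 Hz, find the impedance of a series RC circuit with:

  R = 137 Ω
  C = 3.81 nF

Step 1 — Angular frequency: ω = 2π·f = 2π·65.8 = 413.4 rad/s.
Step 2 — Component impedances:
  R: Z = R = 137 Ω
  C: Z = 1/(jωC) = -j/(ω·C) = 0 - j6.348e+05 Ω
Step 3 — Series combination: Z_total = R + C = 137 - j6.348e+05 Ω = 6.348e+05∠-90.0° Ω.

Z = 137 - j6.348e+05 Ω = 6.348e+05∠-90.0° Ω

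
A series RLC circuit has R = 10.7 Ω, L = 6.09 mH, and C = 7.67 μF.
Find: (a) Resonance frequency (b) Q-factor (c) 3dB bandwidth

Step 1 — Resonance: ω₀ = 1/√(LC) = 1/√(0.00609·7.67e-06) = 4627 rad/s.
Step 2 — f₀ = ω₀/(2π) = 736.4 Hz.
Step 3 — Series Q: Q = ω₀L/R = 4627·0.00609/10.7 = 2.633.
Step 4 — Bandwidth: Δω = ω₀/Q = 1757 rad/s; BW = Δω/(2π) = 279.6 Hz.

(a) f₀ = 736.4 Hz  (b) Q = 2.633  (c) BW = 279.6 Hz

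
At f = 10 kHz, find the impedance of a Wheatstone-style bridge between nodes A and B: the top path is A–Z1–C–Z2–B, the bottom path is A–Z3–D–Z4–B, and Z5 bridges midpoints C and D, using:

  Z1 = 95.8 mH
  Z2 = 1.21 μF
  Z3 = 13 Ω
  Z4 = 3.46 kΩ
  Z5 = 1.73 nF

Step 1 — Angular frequency: ω = 2π·f = 2π·1e+04 = 6.283e+04 rad/s.
Step 2 — Component impedances:
  Z1: Z = jωL = j·6.283e+04·0.0958 = 0 + j6019 Ω
  Z2: Z = 1/(jωC) = -j/(ω·C) = 0 - j13.15 Ω
  Z3: Z = R = 13 Ω
  Z4: Z = R = 3460 Ω
  Z5: Z = 1/(jωC) = -j/(ω·C) = 0 - j9200 Ω
Step 3 — Bridge requires nodal analysis (the Z5 bridge couples midpoints C and D, so the two paths cannot be reduced to a simple series/parallel combination). Setting node B to ground and injecting 1 A at node A, the 3-node admittance system at A, C, D solves to V_A = Z_AB = 3335 + j674.7 Ω = 3402∠11.4° Ω.

Z = 3335 + j674.7 Ω = 3402∠11.4° Ω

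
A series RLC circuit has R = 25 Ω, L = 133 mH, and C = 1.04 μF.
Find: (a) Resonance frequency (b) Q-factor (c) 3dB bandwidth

Step 1 — Resonance: ω₀ = 1/√(LC) = 1/√(0.133·1.04e-06) = 2689 rad/s.
Step 2 — f₀ = ω₀/(2π) = 427.9 Hz.
Step 3 — Series Q: Q = ω₀L/R = 2689·0.133/25 = 14.3.
Step 4 — Bandwidth: Δω = ω₀/Q = 188 rad/s; BW = Δω/(2π) = 29.92 Hz.

(a) f₀ = 427.9 Hz  (b) Q = 14.3  (c) BW = 29.92 Hz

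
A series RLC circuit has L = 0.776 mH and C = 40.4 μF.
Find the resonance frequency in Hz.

Step 1 — Resonance condition Im(Z)=0 gives ω₀ = 1/√(LC).
Step 2 — ω₀ = 1/√(0.000776·4.04e-05) = 5648 rad/s.
Step 3 — f₀ = ω₀/(2π) = 898.9 Hz.

f₀ = 898.9 Hz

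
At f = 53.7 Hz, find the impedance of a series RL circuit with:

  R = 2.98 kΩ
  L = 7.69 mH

Step 1 — Angular frequency: ω = 2π·f = 2π·53.7 = 337.4 rad/s.
Step 2 — Component impedances:
  R: Z = R = 2980 Ω
  L: Z = jωL = j·337.4·0.00769 = 0 + j2.595 Ω
Step 3 — Series combination: Z_total = R + L = 2980 + j2.595 Ω = 2980∠0.0° Ω.

Z = 2980 + j2.595 Ω = 2980∠0.0° Ω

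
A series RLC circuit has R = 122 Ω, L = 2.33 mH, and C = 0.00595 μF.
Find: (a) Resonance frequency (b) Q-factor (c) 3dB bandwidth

Step 1 — Resonance condition Im(Z)=0 gives ω₀ = 1/√(LC).
Step 2 — ω₀ = 1/√(0.00233·5.95e-09) = 2.686e+05 rad/s.
Step 3 — f₀ = ω₀/(2π) = 4.274e+04 Hz.
Step 4 — Series Q: Q = ω₀L/R = 2.686e+05·0.00233/122 = 5.129.
Step 5 — 3dB bandwidth: Δω = ω₀/Q = 5.236e+04 rad/s; BW = Δω/(2π) = 8333 Hz.

(a) f₀ = 4.274e+04 Hz  (b) Q = 5.129  (c) BW = 8333 Hz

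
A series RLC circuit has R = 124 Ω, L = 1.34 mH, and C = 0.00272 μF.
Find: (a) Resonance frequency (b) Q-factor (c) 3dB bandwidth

Step 1 — Resonance: ω₀ = 1/√(LC) = 1/√(0.00134·2.72e-09) = 5.238e+05 rad/s.
Step 2 — f₀ = ω₀/(2π) = 8.336e+04 Hz.
Step 3 — Series Q: Q = ω₀L/R = 5.238e+05·0.00134/124 = 5.66.
Step 4 — Bandwidth: Δω = ω₀/Q = 9.254e+04 rad/s; BW = Δω/(2π) = 1.473e+04 Hz.

(a) f₀ = 8.336e+04 Hz  (b) Q = 5.66  (c) BW = 1.473e+04 Hz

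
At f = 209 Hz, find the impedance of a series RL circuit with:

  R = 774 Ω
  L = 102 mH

Step 1 — Angular frequency: ω = 2π·f = 2π·209 = 1313 rad/s.
Step 2 — Component impedances:
  R: Z = R = 774 Ω
  L: Z = jωL = j·1313·0.102 = 0 + j133.9 Ω
Step 3 — Series combination: Z_total = R + L = 774 + j133.9 Ω = 785.5∠9.8° Ω.

Z = 774 + j133.9 Ω = 785.5∠9.8° Ω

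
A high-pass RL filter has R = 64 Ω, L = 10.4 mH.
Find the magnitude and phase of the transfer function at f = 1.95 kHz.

Step 1 — Angular frequency: ω = 2π·1950 = 1.225e+04 rad/s.
Step 2 — Transfer function: H(jω) = jωL/(R + jωL).
Step 3 — Numerator jωL = j·127.4; denominator R + jωL = 64 + j127.4.
Step 4 — H = 0.7986 + j0.4011.
Step 5 — Magnitude: |H| = 0.8936 (-1.0 dB); phase: φ = 26.7°.

|H| = 0.8936 (-1.0 dB), φ = 26.7°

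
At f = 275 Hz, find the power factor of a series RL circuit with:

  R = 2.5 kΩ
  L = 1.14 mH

Step 1 — Angular frequency: ω = 2π·f = 2π·275 = 1728 rad/s.
Step 2 — Component impedances:
  R: Z = R = 2500 Ω
  L: Z = jωL = j·1728·0.00114 = 0 + j1.97 Ω
Step 3 — Series combination: Z_total = R + L = 2500 + j1.97 Ω = 2500∠0.0° Ω.
Step 4 — Power factor: PF = cos(φ) = Re(Z)/|Z| = 2500/2500 = 1.
Step 5 — Type: Im(Z) = 1.97 ⇒ lagging (phase φ = 0.0°).

PF = 1 (lagging, φ = 0.0°)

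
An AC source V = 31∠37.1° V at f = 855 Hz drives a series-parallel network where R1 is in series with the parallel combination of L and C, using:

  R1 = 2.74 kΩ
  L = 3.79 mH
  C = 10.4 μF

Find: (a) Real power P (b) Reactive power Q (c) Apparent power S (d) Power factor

Step 1 — Angular frequency: ω = 2π·f = 2π·855 = 5372 rad/s.
Step 2 — Component impedances:
  R1: Z = R = 2740 Ω
  L: Z = jωL = j·5372·0.00379 = 0 + j20.36 Ω
  C: Z = 1/(jωC) = -j/(ω·C) = 0 - j17.9 Ω
Step 3 — Parallel branch: L || C = 1/(1/L + 1/C) = 0 - j148 Ω.
Step 4 — Series with R1: Z_total = R1 + (L || C) = 2740 - j148 Ω = 2744∠-3.1° Ω.
Step 5 — Source phasor: V = 31∠37.1° V = 24.73 + j18.7 V.
Step 6 — Current: I = V / Z = 0.00863 + j0.007291 A = 0.0113∠40.2° A.
Step 7 — Complex power: S = V·I* = 0.3497 - j0.01889 VA.
Step 8 — Real power: P = Re(S) = 0.3497 W.
Step 9 — Reactive power: Q = Im(S) = -0.01889 VAR.
Step 10 — Apparent power: |S| = 0.3502 VA.
Step 11 — Power factor: PF = P/|S| = 0.9985 (leading).

(a) P = 0.3497 W  (b) Q = -0.01889 VAR  (c) S = 0.3502 VA  (d) PF = 0.9985 (leading)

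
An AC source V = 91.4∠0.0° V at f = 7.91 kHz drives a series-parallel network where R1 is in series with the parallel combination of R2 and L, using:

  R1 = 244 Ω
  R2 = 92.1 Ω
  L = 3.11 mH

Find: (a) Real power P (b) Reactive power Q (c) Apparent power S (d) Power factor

Step 1 — Angular frequency: ω = 2π·f = 2π·7910 = 4.97e+04 rad/s.
Step 2 — Component impedances:
  R1: Z = R = 244 Ω
  R2: Z = R = 92.1 Ω
  L: Z = jωL = j·4.97e+04·0.00311 = 0 + j154.6 Ω
Step 3 — Parallel branch: R2 || L = 1/(1/R2 + 1/L) = 67.97 + j40.5 Ω.
Step 4 — Series with R1: Z_total = R1 + (R2 || L) = 312 + j40.5 Ω = 314.6∠7.4° Ω.
Step 5 — Source phasor: V = 91.4∠0.0° V = 91.4 V.
Step 6 — Current: I = V / Z = 0.2881 - j0.0374 A = 0.2905∠-7.4° A.
Step 7 — Complex power: S = V·I* = 26.33 + j3.419 VA.
Step 8 — Real power: P = Re(S) = 26.33 W.
Step 9 — Reactive power: Q = Im(S) = 3.419 VAR.
Step 10 — Apparent power: |S| = 26.56 VA.
Step 11 — Power factor: PF = P/|S| = 0.9917 (lagging).

(a) P = 26.33 W  (b) Q = 3.419 VAR  (c) S = 26.56 VA  (d) PF = 0.9917 (lagging)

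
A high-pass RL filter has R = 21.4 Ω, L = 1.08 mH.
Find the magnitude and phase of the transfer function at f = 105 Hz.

Step 1 — Angular frequency: ω = 2π·105 = 659.7 rad/s.
Step 2 — Transfer function: H(jω) = jωL/(R + jωL).
Step 3 — Numerator jωL = j·0.7125; denominator R + jωL = 21.4 + j0.7125.
Step 4 — H = 0.001107 + j0.03326.
Step 5 — Magnitude: |H| = 0.03328 (-29.6 dB); phase: φ = 88.1°.

|H| = 0.03328 (-29.6 dB), φ = 88.1°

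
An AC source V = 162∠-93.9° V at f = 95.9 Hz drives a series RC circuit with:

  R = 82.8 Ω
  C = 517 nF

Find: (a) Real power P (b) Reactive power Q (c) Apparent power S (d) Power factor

Step 1 — Angular frequency: ω = 2π·f = 2π·95.9 = 602.6 rad/s.
Step 2 — Component impedances:
  R: Z = R = 82.8 Ω
  C: Z = 1/(jωC) = -j/(ω·C) = 0 - j3210 Ω
Step 3 — Series combination: Z_total = R + C = 82.8 - j3210 Ω = 3211∠-88.5° Ω.
Step 4 — Source phasor: V = 162∠-93.9° V = -11.02 - j161.6 V.
Step 5 — Current: I = V / Z = 0.05023 - j0.004728 A = 0.05045∠-5.4° A.
Step 6 — Complex power: S = V·I* = 0.2107 - j8.17 VA.
Step 7 — Real power: P = Re(S) = 0.2107 W.
Step 8 — Reactive power: Q = Im(S) = -8.17 VAR.
Step 9 — Apparent power: |S| = 8.173 VA.
Step 10 — Power factor: PF = P/|S| = 0.02579 (leading).

(a) P = 0.2107 W  (b) Q = -8.17 VAR  (c) S = 8.173 VA  (d) PF = 0.02579 (leading)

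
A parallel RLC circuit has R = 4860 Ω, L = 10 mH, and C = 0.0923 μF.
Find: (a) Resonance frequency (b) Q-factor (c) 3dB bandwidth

Step 1 — Resonance: ω₀ = 1/√(LC) = 1/√(0.01·9.23e-08) = 3.292e+04 rad/s.
Step 2 — f₀ = ω₀/(2π) = 5239 Hz.
Step 3 — Parallel Q: Q = R/(ω₀L) = 4860/(3.292e+04·0.01) = 14.77.
Step 4 — Bandwidth: Δω = ω₀/Q = 2229 rad/s; BW = Δω/(2π) = 354.8 Hz.

(a) f₀ = 5239 Hz  (b) Q = 14.77  (c) BW = 354.8 Hz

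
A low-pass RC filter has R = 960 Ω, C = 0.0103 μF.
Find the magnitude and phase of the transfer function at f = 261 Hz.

Step 1 — Angular frequency: ω = 2π·261 = 1640 rad/s.
Step 2 — Transfer function: H(jω) = 1/(1 + jωRC).
Step 3 — Denominator: 1 + jωRC = 1 + j·1640·960·1.03e-08 = 1 + j0.01622.
Step 4 — H = 0.9997 - j0.01621.
Step 5 — Magnitude: |H| = 0.9999 (-0.0 dB); phase: φ = -0.9°.

|H| = 0.9999 (-0.0 dB), φ = -0.9°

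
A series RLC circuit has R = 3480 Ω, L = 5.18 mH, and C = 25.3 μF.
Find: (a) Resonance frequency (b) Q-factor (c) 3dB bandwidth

Step 1 — Resonance condition Im(Z)=0 gives ω₀ = 1/√(LC).
Step 2 — ω₀ = 1/√(0.00518·2.53e-05) = 2762 rad/s.
Step 3 — f₀ = ω₀/(2π) = 439.6 Hz.
Step 4 — Series Q: Q = ω₀L/R = 2762·0.00518/3480 = 0.004112.
Step 5 — 3dB bandwidth: Δω = ω₀/Q = 6.718e+05 rad/s; BW = Δω/(2π) = 1.069e+05 Hz.

(a) f₀ = 439.6 Hz  (b) Q = 0.004112  (c) BW = 1.069e+05 Hz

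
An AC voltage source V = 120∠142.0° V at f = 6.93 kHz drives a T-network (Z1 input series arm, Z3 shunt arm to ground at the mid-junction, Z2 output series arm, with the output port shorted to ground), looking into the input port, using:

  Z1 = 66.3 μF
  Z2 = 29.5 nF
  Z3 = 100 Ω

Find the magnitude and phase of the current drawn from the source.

Step 1 — Angular frequency: ω = 2π·f = 2π·6930 = 4.354e+04 rad/s.
Step 2 — Component impedances:
  Z1: Z = 1/(jωC) = -j/(ω·C) = 0 - j0.3464 Ω
  Z2: Z = 1/(jωC) = -j/(ω·C) = 0 - j778.5 Ω
  Z3: Z = R = 100 Ω
Step 3 — With the output port shorted to ground, the output series arm Z2 runs from the junction to ground; the shunt arm Z3 also runs from the junction to ground. They appear in parallel: Z3 || Z2 = 98.38 - j12.64 Ω.
Step 4 — Series with input arm Z1: Z_in = Z1 + (Z3 || Z2) = 98.38 - j12.98 Ω = 99.23∠-7.5° Ω.
Step 5 — Source phasor: V = 120∠142.0° V = -94.56 + j73.88 V.
Step 6 — Ohm's law: I = V / Z_total = (-94.56 + j73.88) / (98.38 - j12.98) = -1.042 + j0.6134 A.
Step 7 — Convert to polar: |I| = 1.209 A, ∠I = 149.5°.

I = 1.209∠149.5° A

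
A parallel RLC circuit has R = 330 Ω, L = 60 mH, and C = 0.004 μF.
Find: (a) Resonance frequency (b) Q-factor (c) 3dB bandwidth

Step 1 — Resonance: ω₀ = 1/√(LC) = 1/√(0.06·4e-09) = 6.455e+04 rad/s.
Step 2 — f₀ = ω₀/(2π) = 1.027e+04 Hz.
Step 3 — Parallel Q: Q = R/(ω₀L) = 330/(6.455e+04·0.06) = 0.08521.
Step 4 — Bandwidth: Δω = ω₀/Q = 7.576e+05 rad/s; BW = Δω/(2π) = 1.206e+05 Hz.

(a) f₀ = 1.027e+04 Hz  (b) Q = 0.08521  (c) BW = 1.206e+05 Hz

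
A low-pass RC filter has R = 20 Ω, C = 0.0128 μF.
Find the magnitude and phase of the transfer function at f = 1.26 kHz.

Step 1 — Angular frequency: ω = 2π·1260 = 7917 rad/s.
Step 2 — Transfer function: H(jω) = 1/(1 + jωRC).
Step 3 — Denominator: 1 + jωRC = 1 + j·7917·20·1.28e-08 = 1 + j0.002027.
Step 4 — H = 1 - j0.002027.
Step 5 — Magnitude: |H| = 1 (-0.0 dB); phase: φ = -0.1°.

|H| = 1 (-0.0 dB), φ = -0.1°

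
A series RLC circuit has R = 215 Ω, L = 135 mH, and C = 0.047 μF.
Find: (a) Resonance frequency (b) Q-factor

Step 1 — Resonance condition Im(Z)=0 gives ω₀ = 1/√(LC).
Step 2 — ω₀ = 1/√(0.135·4.7e-08) = 1.255e+04 rad/s.
Step 3 — f₀ = ω₀/(2π) = 1998 Hz.
Step 4 — Series Q: Q = ω₀L/R = 1.255e+04·0.135/215 = 7.883.

(a) f₀ = 1998 Hz  (b) Q = 7.883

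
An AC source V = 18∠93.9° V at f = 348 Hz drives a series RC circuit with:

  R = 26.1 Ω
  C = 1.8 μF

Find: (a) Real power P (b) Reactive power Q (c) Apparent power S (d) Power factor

Step 1 — Angular frequency: ω = 2π·f = 2π·348 = 2187 rad/s.
Step 2 — Component impedances:
  R: Z = R = 26.1 Ω
  C: Z = 1/(jωC) = -j/(ω·C) = 0 - j254.1 Ω
Step 3 — Series combination: Z_total = R + C = 26.1 - j254.1 Ω = 255.4∠-84.1° Ω.
Step 4 — Source phasor: V = 18∠93.9° V = -1.224 + j17.96 V.
Step 5 — Current: I = V / Z = -0.07043 + j0.002417 A = 0.07047∠178.0° A.
Step 6 — Complex power: S = V·I* = 0.1296 - j1.262 VA.
Step 7 — Real power: P = Re(S) = 0.1296 W.
Step 8 — Reactive power: Q = Im(S) = -1.262 VAR.
Step 9 — Apparent power: |S| = 1.269 VA.
Step 10 — Power factor: PF = P/|S| = 0.1022 (leading).

(a) P = 0.1296 W  (b) Q = -1.262 VAR  (c) S = 1.269 VA  (d) PF = 0.1022 (leading)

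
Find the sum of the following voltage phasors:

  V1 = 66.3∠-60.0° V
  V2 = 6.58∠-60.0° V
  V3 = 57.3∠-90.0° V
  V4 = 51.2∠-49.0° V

Step 1 — Convert each phasor to rectangular form:
  V1 = 66.3·(cos(-60.0°) + j·sin(-60.0°)) = 33.15 - j57.42 V
  V2 = 6.58·(cos(-60.0°) + j·sin(-60.0°)) = 3.29 - j5.698 V
  V3 = 57.3·(cos(-90.0°) + j·sin(-90.0°)) = 0 - j57.3 V
  V4 = 51.2·(cos(-49.0°) + j·sin(-49.0°)) = 33.59 - j38.64 V
Step 2 — Sum components: V_total = 70.03 - j159.1 V.
Step 3 — Convert to polar: |V_total| = 173.8 V, ∠V_total = -66.2°.

V_total = 173.8∠-66.2° V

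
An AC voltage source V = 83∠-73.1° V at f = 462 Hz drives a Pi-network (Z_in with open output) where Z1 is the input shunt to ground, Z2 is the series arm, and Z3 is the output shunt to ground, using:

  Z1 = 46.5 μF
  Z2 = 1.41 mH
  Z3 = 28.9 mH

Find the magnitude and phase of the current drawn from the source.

Step 1 — Angular frequency: ω = 2π·f = 2π·462 = 2903 rad/s.
Step 2 — Component impedances:
  Z1: Z = 1/(jωC) = -j/(ω·C) = 0 - j7.408 Ω
  Z2: Z = jωL = j·2903·0.00141 = 0 + j4.093 Ω
  Z3: Z = jωL = j·2903·0.0289 = 0 + j83.89 Ω
Step 3 — With open output, the series arm Z2 and the output shunt Z3 appear in series to ground: Z2 + Z3 = 0 + j87.98 Ω.
Step 4 — Parallel with input shunt Z1: Z_in = Z1 || (Z2 + Z3) = 0 - j8.09 Ω = 8.09∠-90.0° Ω.
Step 5 — Source phasor: V = 83∠-73.1° V = 24.13 - j79.42 V.
Step 6 — Ohm's law: I = V / Z_total = (24.13 - j79.42) / (0 - j8.09) = 9.817 + j2.983 A.
Step 7 — Convert to polar: |I| = 10.26 A, ∠I = 16.9°.

I = 10.26∠16.9° A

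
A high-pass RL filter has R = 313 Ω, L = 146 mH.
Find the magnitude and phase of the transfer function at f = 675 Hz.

Step 1 — Angular frequency: ω = 2π·675 = 4241 rad/s.
Step 2 — Transfer function: H(jω) = jωL/(R + jωL).
Step 3 — Numerator jωL = j·619.2; denominator R + jωL = 313 + j619.2.
Step 4 — H = 0.7965 + j0.4026.
Step 5 — Magnitude: |H| = 0.8925 (-1.0 dB); phase: φ = 26.8°.

|H| = 0.8925 (-1.0 dB), φ = 26.8°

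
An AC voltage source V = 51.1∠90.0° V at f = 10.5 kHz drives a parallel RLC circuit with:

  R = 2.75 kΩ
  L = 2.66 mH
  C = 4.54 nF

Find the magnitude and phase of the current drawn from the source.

Step 1 — Angular frequency: ω = 2π·f = 2π·1.05e+04 = 6.597e+04 rad/s.
Step 2 — Component impedances:
  R: Z = R = 2750 Ω
  L: Z = jωL = j·6.597e+04·0.00266 = 0 + j175.5 Ω
  C: Z = 1/(jωC) = -j/(ω·C) = 0 - j3339 Ω
Step 3 — Parallel combination: 1/Z_total = 1/R + 1/L + 1/C; Z_total = 12.42 + j184.4 Ω = 184.8∠86.1° Ω.
Step 4 — Source phasor: V = 51.1∠90.0° V = 0 + j51.1 V.
Step 5 — Ohm's law: I = V / Z_total = (0 + j51.1) / (12.42 + j184.4) = 0.2759 + j0.01858 A.
Step 6 — Convert to polar: |I| = 0.2765 A, ∠I = 3.9°.

I = 0.2765∠3.9° A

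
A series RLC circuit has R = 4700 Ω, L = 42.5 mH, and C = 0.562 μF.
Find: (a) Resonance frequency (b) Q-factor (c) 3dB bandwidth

Step 1 — Resonance: ω₀ = 1/√(LC) = 1/√(0.0425·5.62e-07) = 6470 rad/s.
Step 2 — f₀ = ω₀/(2π) = 1030 Hz.
Step 3 — Series Q: Q = ω₀L/R = 6470·0.0425/4700 = 0.05851.
Step 4 — Bandwidth: Δω = ω₀/Q = 1.106e+05 rad/s; BW = Δω/(2π) = 1.76e+04 Hz.

(a) f₀ = 1030 Hz  (b) Q = 0.05851  (c) BW = 1.76e+04 Hz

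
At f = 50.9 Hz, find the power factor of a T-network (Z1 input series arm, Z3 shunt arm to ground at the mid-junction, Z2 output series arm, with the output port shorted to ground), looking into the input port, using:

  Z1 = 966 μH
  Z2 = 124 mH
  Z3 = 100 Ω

Step 1 — Angular frequency: ω = 2π·f = 2π·50.9 = 319.8 rad/s.
Step 2 — Component impedances:
  Z1: Z = jωL = j·319.8·0.000966 = 0 + j0.3089 Ω
  Z2: Z = jωL = j·319.8·0.124 = 0 + j39.66 Ω
  Z3: Z = R = 100 Ω
Step 3 — With the output port shorted to ground, the output series arm Z2 runs from the junction to ground; the shunt arm Z3 also runs from the junction to ground. They appear in parallel: Z3 || Z2 = 13.59 + j34.27 Ω.
Step 4 — Series with input arm Z1: Z_in = Z1 + (Z3 || Z2) = 13.59 + j34.58 Ω = 37.15∠68.5° Ω.
Step 5 — Power factor: PF = cos(φ) = Re(Z)/|Z| = 13.59/37.15 = 0.3658.
Step 6 — Type: Im(Z) = 34.58 ⇒ lagging (phase φ = 68.5°).

PF = 0.3658 (lagging, φ = 68.5°)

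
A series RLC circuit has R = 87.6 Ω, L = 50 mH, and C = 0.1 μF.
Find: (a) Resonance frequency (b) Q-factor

Step 1 — Resonance condition Im(Z)=0 gives ω₀ = 1/√(LC).
Step 2 — ω₀ = 1/√(0.05·1e-07) = 1.414e+04 rad/s.
Step 3 — f₀ = ω₀/(2π) = 2251 Hz.
Step 4 — Series Q: Q = ω₀L/R = 1.414e+04·0.05/87.6 = 8.072.

(a) f₀ = 2251 Hz  (b) Q = 8.072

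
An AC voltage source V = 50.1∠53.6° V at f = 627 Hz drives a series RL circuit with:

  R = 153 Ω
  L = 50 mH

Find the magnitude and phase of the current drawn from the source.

Step 1 — Angular frequency: ω = 2π·f = 2π·627 = 3940 rad/s.
Step 2 — Component impedances:
  R: Z = R = 153 Ω
  L: Z = jωL = j·3940·0.05 = 0 + j197 Ω
Step 3 — Series combination: Z_total = R + L = 153 + j197 Ω = 249.4∠52.2° Ω.
Step 4 — Source phasor: V = 50.1∠53.6° V = 29.73 + j40.33 V.
Step 5 — Ohm's law: I = V / Z_total = (29.73 + j40.33) / (153 + j197) = 0.2008 + j0.00504 A.
Step 6 — Convert to polar: |I| = 0.2009 A, ∠I = 1.4°.

I = 0.2009∠1.4° A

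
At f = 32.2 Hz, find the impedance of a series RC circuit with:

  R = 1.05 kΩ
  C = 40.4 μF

Step 1 — Angular frequency: ω = 2π·f = 2π·32.2 = 202.3 rad/s.
Step 2 — Component impedances:
  R: Z = R = 1050 Ω
  C: Z = 1/(jωC) = -j/(ω·C) = 0 - j122.3 Ω
Step 3 — Series combination: Z_total = R + C = 1050 - j122.3 Ω = 1057∠-6.6° Ω.

Z = 1050 - j122.3 Ω = 1057∠-6.6° Ω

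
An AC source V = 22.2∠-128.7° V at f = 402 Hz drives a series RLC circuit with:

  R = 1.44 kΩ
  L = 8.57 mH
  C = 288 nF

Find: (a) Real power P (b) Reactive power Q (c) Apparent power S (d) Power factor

Step 1 — Angular frequency: ω = 2π·f = 2π·402 = 2526 rad/s.
Step 2 — Component impedances:
  R: Z = R = 1440 Ω
  L: Z = jωL = j·2526·0.00857 = 0 + j21.65 Ω
  C: Z = 1/(jωC) = -j/(ω·C) = 0 - j1375 Ω
Step 3 — Series combination: Z_total = R + L + C = 1440 - j1353 Ω = 1976∠-43.2° Ω.
Step 4 — Source phasor: V = 22.2∠-128.7° V = -13.88 - j17.33 V.
Step 5 — Current: I = V / Z = 0.0008847 - j0.0112 A = 0.01124∠-85.5° A.
Step 6 — Complex power: S = V·I* = 0.1818 - j0.1708 VA.
Step 7 — Real power: P = Re(S) = 0.1818 W.
Step 8 — Reactive power: Q = Im(S) = -0.1708 VAR.
Step 9 — Apparent power: |S| = 0.2494 VA.
Step 10 — Power factor: PF = P/|S| = 0.7288 (leading).

(a) P = 0.1818 W  (b) Q = -0.1708 VAR  (c) S = 0.2494 VA  (d) PF = 0.7288 (leading)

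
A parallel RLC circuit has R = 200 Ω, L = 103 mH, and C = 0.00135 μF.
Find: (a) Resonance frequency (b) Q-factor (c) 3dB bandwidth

Step 1 — Resonance: ω₀ = 1/√(LC) = 1/√(0.103·1.35e-09) = 8.48e+04 rad/s.
Step 2 — f₀ = ω₀/(2π) = 1.35e+04 Hz.
Step 3 — Parallel Q: Q = R/(ω₀L) = 200/(8.48e+04·0.103) = 0.0229.
Step 4 — Bandwidth: Δω = ω₀/Q = 3.704e+06 rad/s; BW = Δω/(2π) = 5.895e+05 Hz.

(a) f₀ = 1.35e+04 Hz  (b) Q = 0.0229  (c) BW = 5.895e+05 Hz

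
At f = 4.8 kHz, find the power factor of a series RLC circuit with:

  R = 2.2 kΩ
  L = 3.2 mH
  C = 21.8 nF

Step 1 — Angular frequency: ω = 2π·f = 2π·4800 = 3.016e+04 rad/s.
Step 2 — Component impedances:
  R: Z = R = 2200 Ω
  L: Z = jωL = j·3.016e+04·0.0032 = 0 + j96.51 Ω
  C: Z = 1/(jωC) = -j/(ω·C) = 0 - j1521 Ω
Step 3 — Series combination: Z_total = R + L + C = 2200 - j1424 Ω = 2621∠-32.9° Ω.
Step 4 — Power factor: PF = cos(φ) = Re(Z)/|Z| = 2200/2621 = 0.8394.
Step 5 — Type: Im(Z) = -1424 ⇒ leading (phase φ = -32.9°).

PF = 0.8394 (leading, φ = -32.9°)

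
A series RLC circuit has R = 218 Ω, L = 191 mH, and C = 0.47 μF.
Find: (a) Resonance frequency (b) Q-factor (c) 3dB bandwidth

Step 1 — Resonance: ω₀ = 1/√(LC) = 1/√(0.191·4.7e-07) = 3338 rad/s.
Step 2 — f₀ = ω₀/(2π) = 531.2 Hz.
Step 3 — Series Q: Q = ω₀L/R = 3338·0.191/218 = 2.924.
Step 4 — Bandwidth: Δω = ω₀/Q = 1141 rad/s; BW = Δω/(2π) = 181.7 Hz.

(a) f₀ = 531.2 Hz  (b) Q = 2.924  (c) BW = 181.7 Hz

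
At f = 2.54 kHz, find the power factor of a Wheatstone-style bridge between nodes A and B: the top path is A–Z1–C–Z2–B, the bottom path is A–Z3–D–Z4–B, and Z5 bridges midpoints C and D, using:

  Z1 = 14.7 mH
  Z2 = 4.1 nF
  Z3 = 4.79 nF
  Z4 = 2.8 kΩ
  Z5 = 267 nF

Step 1 — Angular frequency: ω = 2π·f = 2π·2540 = 1.596e+04 rad/s.
Step 2 — Component impedances:
  Z1: Z = jωL = j·1.596e+04·0.0147 = 0 + j234.6 Ω
  Z2: Z = 1/(jωC) = -j/(ω·C) = 0 - j1.528e+04 Ω
  Z3: Z = 1/(jωC) = -j/(ω·C) = 0 - j1.308e+04 Ω
  Z4: Z = R = 2800 Ω
  Z5: Z = 1/(jωC) = -j/(ω·C) = 0 - j234.7 Ω
Step 3 — Bridge requires nodal analysis (the Z5 bridge couples midpoints C and D, so the two paths cannot be reduced to a simple series/parallel combination). Setting node B to ground and injecting 1 A at node A, the 3-node admittance system at A, C, D solves to V_A = Z_AB = 2630 - j471.3 Ω = 2672∠-10.2° Ω.
Step 4 — Power factor: PF = cos(φ) = Re(Z)/|Z| = 2630/2672 = 0.9843.
Step 5 — Type: Im(Z) = -471.3 ⇒ leading (phase φ = -10.2°).

PF = 0.9843 (leading, φ = -10.2°)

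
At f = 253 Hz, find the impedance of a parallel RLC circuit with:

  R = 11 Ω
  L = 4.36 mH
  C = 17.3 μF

Step 1 — Angular frequency: ω = 2π·f = 2π·253 = 1590 rad/s.
Step 2 — Component impedances:
  R: Z = R = 11 Ω
  L: Z = jωL = j·1590·0.00436 = 0 + j6.931 Ω
  C: Z = 1/(jωC) = -j/(ω·C) = 0 - j36.36 Ω
Step 3 — Parallel combination: 1/Z_total = 1/R + 1/L + 1/C; Z_total = 4.151 + j5.332 Ω = 6.757∠52.1° Ω.

Z = 4.151 + j5.332 Ω = 6.757∠52.1° Ω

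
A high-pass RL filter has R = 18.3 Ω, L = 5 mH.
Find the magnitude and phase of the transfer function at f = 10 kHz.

Step 1 — Angular frequency: ω = 2π·1e+04 = 6.283e+04 rad/s.
Step 2 — Transfer function: H(jω) = jωL/(R + jωL).
Step 3 — Numerator jωL = j·314.2; denominator R + jωL = 18.3 + j314.2.
Step 4 — H = 0.9966 + j0.05805.
Step 5 — Magnitude: |H| = 0.9983 (-0.0 dB); phase: φ = 3.3°.

|H| = 0.9983 (-0.0 dB), φ = 3.3°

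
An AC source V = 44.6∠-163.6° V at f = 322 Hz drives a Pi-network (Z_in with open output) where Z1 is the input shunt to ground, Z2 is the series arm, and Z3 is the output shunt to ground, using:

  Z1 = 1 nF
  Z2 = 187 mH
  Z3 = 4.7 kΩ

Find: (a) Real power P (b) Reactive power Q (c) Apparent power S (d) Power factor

Step 1 — Angular frequency: ω = 2π·f = 2π·322 = 2023 rad/s.
Step 2 — Component impedances:
  Z1: Z = 1/(jωC) = -j/(ω·C) = 0 - j4.943e+05 Ω
  Z2: Z = jωL = j·2023·0.187 = 0 + j378.3 Ω
  Z3: Z = R = 4700 Ω
Step 3 — With open output, the series arm Z2 and the output shunt Z3 appear in series to ground: Z2 + Z3 = 4700 + j378.3 Ω.
Step 4 — Parallel with input shunt Z1: Z_in = Z1 || (Z2 + Z3) = 4707 + j333.8 Ω = 4719∠4.1° Ω.
Step 5 — Source phasor: V = 44.6∠-163.6° V = -42.79 - j12.59 V.
Step 6 — Current: I = V / Z = -0.009233 - j0.00202 A = 0.009452∠-167.7° A.
Step 7 — Complex power: S = V·I* = 0.4205 + j0.02982 VA.
Step 8 — Real power: P = Re(S) = 0.4205 W.
Step 9 — Reactive power: Q = Im(S) = 0.02982 VAR.
Step 10 — Apparent power: |S| = 0.4216 VA.
Step 11 — Power factor: PF = P/|S| = 0.9975 (lagging).

(a) P = 0.4205 W  (b) Q = 0.02982 VAR  (c) S = 0.4216 VA  (d) PF = 0.9975 (lagging)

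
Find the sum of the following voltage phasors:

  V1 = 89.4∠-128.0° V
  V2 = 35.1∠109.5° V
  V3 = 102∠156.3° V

Step 1 — Convert each phasor to rectangular form:
  V1 = 89.4·(cos(-128.0°) + j·sin(-128.0°)) = -55.04 - j70.45 V
  V2 = 35.1·(cos(109.5°) + j·sin(109.5°)) = -11.72 + j33.09 V
  V3 = 102·(cos(156.3°) + j·sin(156.3°)) = -93.4 + j41 V
Step 2 — Sum components: V_total = -160.2 + j3.637 V.
Step 3 — Convert to polar: |V_total| = 160.2 V, ∠V_total = 178.7°.

V_total = 160.2∠178.7° V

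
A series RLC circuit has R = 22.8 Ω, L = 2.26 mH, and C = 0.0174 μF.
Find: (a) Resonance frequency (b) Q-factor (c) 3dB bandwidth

Step 1 — Resonance: ω₀ = 1/√(LC) = 1/√(0.00226·1.74e-08) = 1.595e+05 rad/s.
Step 2 — f₀ = ω₀/(2π) = 2.538e+04 Hz.
Step 3 — Series Q: Q = ω₀L/R = 1.595e+05·0.00226/22.8 = 15.81.
Step 4 — Bandwidth: Δω = ω₀/Q = 1.009e+04 rad/s; BW = Δω/(2π) = 1606 Hz.

(a) f₀ = 2.538e+04 Hz  (b) Q = 15.81  (c) BW = 1606 Hz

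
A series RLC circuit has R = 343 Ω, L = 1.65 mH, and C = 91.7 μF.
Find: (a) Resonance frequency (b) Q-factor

Step 1 — Resonance condition Im(Z)=0 gives ω₀ = 1/√(LC).
Step 2 — ω₀ = 1/√(0.00165·9.17e-05) = 2571 rad/s.
Step 3 — f₀ = ω₀/(2π) = 409.2 Hz.
Step 4 — Series Q: Q = ω₀L/R = 2571·0.00165/343 = 0.01237.

(a) f₀ = 409.2 Hz  (b) Q = 0.01237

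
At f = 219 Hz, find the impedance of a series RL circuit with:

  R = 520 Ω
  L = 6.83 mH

Step 1 — Angular frequency: ω = 2π·f = 2π·219 = 1376 rad/s.
Step 2 — Component impedances:
  R: Z = R = 520 Ω
  L: Z = jωL = j·1376·0.00683 = 0 + j9.398 Ω
Step 3 — Series combination: Z_total = R + L = 520 + j9.398 Ω = 520.1∠1.0° Ω.

Z = 520 + j9.398 Ω = 520.1∠1.0° Ω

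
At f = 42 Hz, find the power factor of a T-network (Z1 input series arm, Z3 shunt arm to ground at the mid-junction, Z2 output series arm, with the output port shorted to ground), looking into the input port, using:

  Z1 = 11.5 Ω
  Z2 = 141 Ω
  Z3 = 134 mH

Step 1 — Angular frequency: ω = 2π·f = 2π·42 = 263.9 rad/s.
Step 2 — Component impedances:
  Z1: Z = R = 11.5 Ω
  Z2: Z = R = 141 Ω
  Z3: Z = jωL = j·263.9·0.134 = 0 + j35.36 Ω
Step 3 — With the output port shorted to ground, the output series arm Z2 runs from the junction to ground; the shunt arm Z3 also runs from the junction to ground. They appear in parallel: Z3 || Z2 = 8.344 + j33.27 Ω.
Step 4 — Series with input arm Z1: Z_in = Z1 + (Z3 || Z2) = 19.84 + j33.27 Ω = 38.74∠59.2° Ω.
Step 5 — Power factor: PF = cos(φ) = Re(Z)/|Z| = 19.844/38.738 = 0.5123.
Step 6 — Type: Im(Z) = 33.27 ⇒ lagging (phase φ = 59.2°).

PF = 0.5123 (lagging, φ = 59.2°)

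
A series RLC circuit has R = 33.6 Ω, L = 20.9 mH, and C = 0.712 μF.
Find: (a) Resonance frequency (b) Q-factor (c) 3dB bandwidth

Step 1 — Resonance condition Im(Z)=0 gives ω₀ = 1/√(LC).
Step 2 — ω₀ = 1/√(0.0209·7.12e-07) = 8198 rad/s.
Step 3 — f₀ = ω₀/(2π) = 1305 Hz.
Step 4 — Series Q: Q = ω₀L/R = 8198·0.0209/33.6 = 5.099.
Step 5 — 3dB bandwidth: Δω = ω₀/Q = 1608 rad/s; BW = Δω/(2π) = 255.9 Hz.

(a) f₀ = 1305 Hz  (b) Q = 5.099  (c) BW = 255.9 Hz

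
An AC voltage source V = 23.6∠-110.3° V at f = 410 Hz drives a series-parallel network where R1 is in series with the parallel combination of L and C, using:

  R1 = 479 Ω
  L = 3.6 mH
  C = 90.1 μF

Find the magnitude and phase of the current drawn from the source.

Step 1 — Angular frequency: ω = 2π·f = 2π·410 = 2576 rad/s.
Step 2 — Component impedances:
  R1: Z = R = 479 Ω
  L: Z = jωL = j·2576·0.0036 = 0 + j9.274 Ω
  C: Z = 1/(jωC) = -j/(ω·C) = 0 - j4.308 Ω
Step 3 — Parallel branch: L || C = 1/(1/L + 1/C) = 0 - j8.046 Ω.
Step 4 — Series with R1: Z_total = R1 + (L || C) = 479 - j8.046 Ω = 479.1∠-1.0° Ω.
Step 5 — Source phasor: V = 23.6∠-110.3° V = -8.188 - j22.13 V.
Step 6 — Ohm's law: I = V / Z_total = (-8.188 - j22.13) / (479 - j8.046) = -0.01631 - j0.04648 A.
Step 7 — Convert to polar: |I| = 0.04926 A, ∠I = -109.3°.

I = 0.04926∠-109.3° A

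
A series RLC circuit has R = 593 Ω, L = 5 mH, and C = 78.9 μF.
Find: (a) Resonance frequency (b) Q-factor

Step 1 — Resonance condition Im(Z)=0 gives ω₀ = 1/√(LC).
Step 2 — ω₀ = 1/√(0.005·7.89e-05) = 1592 rad/s.
Step 3 — f₀ = ω₀/(2π) = 253.4 Hz.
Step 4 — Series Q: Q = ω₀L/R = 1592·0.005/593 = 0.01342.

(a) f₀ = 253.4 Hz  (b) Q = 0.01342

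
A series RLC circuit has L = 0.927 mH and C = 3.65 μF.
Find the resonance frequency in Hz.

Step 1 — Resonance condition Im(Z)=0 gives ω₀ = 1/√(LC).
Step 2 — ω₀ = 1/√(0.000927·3.65e-06) = 1.719e+04 rad/s.
Step 3 — f₀ = ω₀/(2π) = 2736 Hz.

f₀ = 2736 Hz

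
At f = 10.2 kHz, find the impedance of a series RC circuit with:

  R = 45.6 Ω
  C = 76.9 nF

Step 1 — Angular frequency: ω = 2π·f = 2π·1.02e+04 = 6.409e+04 rad/s.
Step 2 — Component impedances:
  R: Z = R = 45.6 Ω
  C: Z = 1/(jωC) = -j/(ω·C) = 0 - j202.9 Ω
Step 3 — Series combination: Z_total = R + C = 45.6 - j202.9 Ω = 208∠-77.3° Ω.

Z = 45.6 - j202.9 Ω = 208∠-77.3° Ω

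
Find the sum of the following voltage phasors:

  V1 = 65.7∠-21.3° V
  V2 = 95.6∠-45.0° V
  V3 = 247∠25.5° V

Step 1 — Convert each phasor to rectangular form:
  V1 = 65.7·(cos(-21.3°) + j·sin(-21.3°)) = 61.21 - j23.87 V
  V2 = 95.6·(cos(-45.0°) + j·sin(-45.0°)) = 67.6 - j67.6 V
  V3 = 247·(cos(25.5°) + j·sin(25.5°)) = 222.9 + j106.3 V
Step 2 — Sum components: V_total = 351.8 + j14.87 V.
Step 3 — Convert to polar: |V_total| = 352.1 V, ∠V_total = 2.4°.

V_total = 352.1∠2.4° V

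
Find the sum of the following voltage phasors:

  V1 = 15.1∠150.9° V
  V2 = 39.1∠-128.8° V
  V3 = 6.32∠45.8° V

Step 1 — Convert each phasor to rectangular form:
  V1 = 15.1·(cos(150.9°) + j·sin(150.9°)) = -13.19 + j7.344 V
  V2 = 39.1·(cos(-128.8°) + j·sin(-128.8°)) = -24.5 - j30.47 V
  V3 = 6.32·(cos(45.8°) + j·sin(45.8°)) = 4.406 + j4.531 V
Step 2 — Sum components: V_total = -33.29 - j18.6 V.
Step 3 — Convert to polar: |V_total| = 38.13 V, ∠V_total = -150.8°.

V_total = 38.13∠-150.8° V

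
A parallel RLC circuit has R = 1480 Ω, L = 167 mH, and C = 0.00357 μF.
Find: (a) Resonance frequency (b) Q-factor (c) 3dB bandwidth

Step 1 — Resonance: ω₀ = 1/√(LC) = 1/√(0.167·3.57e-09) = 4.096e+04 rad/s.
Step 2 — f₀ = ω₀/(2π) = 6518 Hz.
Step 3 — Parallel Q: Q = R/(ω₀L) = 1480/(4.096e+04·0.167) = 0.2164.
Step 4 — Bandwidth: Δω = ω₀/Q = 1.893e+05 rad/s; BW = Δω/(2π) = 3.012e+04 Hz.

(a) f₀ = 6518 Hz  (b) Q = 0.2164  (c) BW = 3.012e+04 Hz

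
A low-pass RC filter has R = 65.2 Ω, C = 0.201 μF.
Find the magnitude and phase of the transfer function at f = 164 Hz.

Step 1 — Angular frequency: ω = 2π·164 = 1030 rad/s.
Step 2 — Transfer function: H(jω) = 1/(1 + jωRC).
Step 3 — Denominator: 1 + jωRC = 1 + j·1030·65.2·2.01e-07 = 1 + j0.0135.
Step 4 — H = 0.9998 - j0.0135.
Step 5 — Magnitude: |H| = 0.9999 (-0.0 dB); phase: φ = -0.8°.

|H| = 0.9999 (-0.0 dB), φ = -0.8°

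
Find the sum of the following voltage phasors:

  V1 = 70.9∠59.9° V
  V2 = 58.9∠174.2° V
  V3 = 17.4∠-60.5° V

Step 1 — Convert each phasor to rectangular form:
  V1 = 70.9·(cos(59.9°) + j·sin(59.9°)) = 35.56 + j61.34 V
  V2 = 58.9·(cos(174.2°) + j·sin(174.2°)) = -58.6 + j5.952 V
  V3 = 17.4·(cos(-60.5°) + j·sin(-60.5°)) = 8.568 - j15.14 V
Step 2 — Sum components: V_total = -14.47 + j52.15 V.
Step 3 — Convert to polar: |V_total| = 54.12 V, ∠V_total = 105.5°.

V_total = 54.12∠105.5° V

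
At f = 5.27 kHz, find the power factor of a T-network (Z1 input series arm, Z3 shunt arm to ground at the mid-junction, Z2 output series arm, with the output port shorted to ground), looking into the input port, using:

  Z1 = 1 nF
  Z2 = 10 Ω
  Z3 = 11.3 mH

Step 1 — Angular frequency: ω = 2π·f = 2π·5270 = 3.311e+04 rad/s.
Step 2 — Component impedances:
  Z1: Z = 1/(jωC) = -j/(ω·C) = 0 - j3.02e+04 Ω
  Z2: Z = R = 10 Ω
  Z3: Z = jωL = j·3.311e+04·0.0113 = 0 + j374.2 Ω
Step 3 — With the output port shorted to ground, the output series arm Z2 runs from the junction to ground; the shunt arm Z3 also runs from the junction to ground. They appear in parallel: Z3 || Z2 = 9.993 + j0.2671 Ω.
Step 4 — Series with input arm Z1: Z_in = Z1 + (Z3 || Z2) = 9.993 - j3.02e+04 Ω = 3.02e+04∠-90.0° Ω.
Step 5 — Power factor: PF = cos(φ) = Re(Z)/|Z| = 9.993/3.02e+04 = 0.0003309.
Step 6 — Type: Im(Z) = -3.02e+04 ⇒ leading (phase φ = -90.0°).

PF = 0.0003309 (leading, φ = -90.0°)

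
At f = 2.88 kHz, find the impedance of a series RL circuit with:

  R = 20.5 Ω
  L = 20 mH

Step 1 — Angular frequency: ω = 2π·f = 2π·2880 = 1.81e+04 rad/s.
Step 2 — Component impedances:
  R: Z = R = 20.5 Ω
  L: Z = jωL = j·1.81e+04·0.02 = 0 + j361.9 Ω
Step 3 — Series combination: Z_total = R + L = 20.5 + j361.9 Ω = 362.5∠86.8° Ω.

Z = 20.5 + j361.9 Ω = 362.5∠86.8° Ω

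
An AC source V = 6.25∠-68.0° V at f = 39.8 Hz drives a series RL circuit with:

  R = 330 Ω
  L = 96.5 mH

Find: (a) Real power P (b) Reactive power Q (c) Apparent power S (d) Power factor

Step 1 — Angular frequency: ω = 2π·f = 2π·39.8 = 250.1 rad/s.
Step 2 — Component impedances:
  R: Z = R = 330 Ω
  L: Z = jωL = j·250.1·0.0965 = 0 + j24.13 Ω
Step 3 — Series combination: Z_total = R + L = 330 + j24.13 Ω = 330.9∠4.2° Ω.
Step 4 — Source phasor: V = 6.25∠-68.0° V = 2.341 - j5.795 V.
Step 5 — Current: I = V / Z = 0.00578 - j0.01798 A = 0.01889∠-72.2° A.
Step 6 — Complex power: S = V·I* = 0.1177 + j0.00861 VA.
Step 7 — Real power: P = Re(S) = 0.1177 W.
Step 8 — Reactive power: Q = Im(S) = 0.00861 VAR.
Step 9 — Apparent power: |S| = 0.1181 VA.
Step 10 — Power factor: PF = P/|S| = 0.9973 (lagging).

(a) P = 0.1177 W  (b) Q = 0.00861 VAR  (c) S = 0.1181 VA  (d) PF = 0.9973 (lagging)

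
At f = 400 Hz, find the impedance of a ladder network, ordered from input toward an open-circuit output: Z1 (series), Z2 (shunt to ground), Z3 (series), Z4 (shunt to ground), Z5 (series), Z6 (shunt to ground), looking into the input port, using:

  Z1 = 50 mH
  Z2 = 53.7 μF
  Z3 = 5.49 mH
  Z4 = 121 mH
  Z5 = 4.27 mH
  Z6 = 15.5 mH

Step 1 — Angular frequency: ω = 2π·f = 2π·400 = 2513 rad/s.
Step 2 — Component impedances:
  Z1: Z = jωL = j·2513·0.05 = 0 + j125.7 Ω
  Z2: Z = 1/(jωC) = -j/(ω·C) = 0 - j7.409 Ω
  Z3: Z = jωL = j·2513·0.00549 = 0 + j13.8 Ω
  Z4: Z = jωL = j·2513·0.121 = 0 + j304.1 Ω
  Z5: Z = jωL = j·2513·0.00427 = 0 + j10.73 Ω
  Z6: Z = jωL = j·2513·0.0155 = 0 + j38.96 Ω
Step 3 — Ladder network (open output): work backward from the far end, alternating series and parallel combinations. Z_in = 0 + j117.1 Ω = 117.1∠90.0° Ω.

Z = 0 + j117.1 Ω = 117.1∠90.0° Ω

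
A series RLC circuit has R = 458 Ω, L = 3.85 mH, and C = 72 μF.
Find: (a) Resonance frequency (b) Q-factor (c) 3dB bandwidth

Step 1 — Resonance condition Im(Z)=0 gives ω₀ = 1/√(LC).
Step 2 — ω₀ = 1/√(0.00385·7.2e-05) = 1899 rad/s.
Step 3 — f₀ = ω₀/(2π) = 302.3 Hz.
Step 4 — Series Q: Q = ω₀L/R = 1899·0.00385/458 = 0.01597.
Step 5 — 3dB bandwidth: Δω = ω₀/Q = 1.19e+05 rad/s; BW = Δω/(2π) = 1.893e+04 Hz.

(a) f₀ = 302.3 Hz  (b) Q = 0.01597  (c) BW = 1.893e+04 Hz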